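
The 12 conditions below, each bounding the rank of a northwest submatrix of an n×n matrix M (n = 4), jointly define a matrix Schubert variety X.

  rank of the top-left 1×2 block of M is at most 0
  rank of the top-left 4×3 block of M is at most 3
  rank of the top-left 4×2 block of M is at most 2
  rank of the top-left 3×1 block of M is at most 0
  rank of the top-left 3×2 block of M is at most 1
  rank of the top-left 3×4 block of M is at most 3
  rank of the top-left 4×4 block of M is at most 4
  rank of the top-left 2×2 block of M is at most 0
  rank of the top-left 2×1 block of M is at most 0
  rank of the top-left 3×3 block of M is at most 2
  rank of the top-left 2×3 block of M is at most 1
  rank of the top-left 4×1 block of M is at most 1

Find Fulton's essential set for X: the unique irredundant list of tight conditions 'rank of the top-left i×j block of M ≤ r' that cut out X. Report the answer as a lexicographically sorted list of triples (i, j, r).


Reconstructing r_w from the 12 given conditions:

  R[1]: 0  0  1  1
  R[2]: 0  0  1  2
  R[3]: 0  1  2  3
  R[4]: 1  2  3  4

giving w = (3, 4, 2, 1) via Δ²R.

D(w) has 5 cells with 2 SE-corners; essential set:

[(2, 2, 0), (3, 1, 0)]


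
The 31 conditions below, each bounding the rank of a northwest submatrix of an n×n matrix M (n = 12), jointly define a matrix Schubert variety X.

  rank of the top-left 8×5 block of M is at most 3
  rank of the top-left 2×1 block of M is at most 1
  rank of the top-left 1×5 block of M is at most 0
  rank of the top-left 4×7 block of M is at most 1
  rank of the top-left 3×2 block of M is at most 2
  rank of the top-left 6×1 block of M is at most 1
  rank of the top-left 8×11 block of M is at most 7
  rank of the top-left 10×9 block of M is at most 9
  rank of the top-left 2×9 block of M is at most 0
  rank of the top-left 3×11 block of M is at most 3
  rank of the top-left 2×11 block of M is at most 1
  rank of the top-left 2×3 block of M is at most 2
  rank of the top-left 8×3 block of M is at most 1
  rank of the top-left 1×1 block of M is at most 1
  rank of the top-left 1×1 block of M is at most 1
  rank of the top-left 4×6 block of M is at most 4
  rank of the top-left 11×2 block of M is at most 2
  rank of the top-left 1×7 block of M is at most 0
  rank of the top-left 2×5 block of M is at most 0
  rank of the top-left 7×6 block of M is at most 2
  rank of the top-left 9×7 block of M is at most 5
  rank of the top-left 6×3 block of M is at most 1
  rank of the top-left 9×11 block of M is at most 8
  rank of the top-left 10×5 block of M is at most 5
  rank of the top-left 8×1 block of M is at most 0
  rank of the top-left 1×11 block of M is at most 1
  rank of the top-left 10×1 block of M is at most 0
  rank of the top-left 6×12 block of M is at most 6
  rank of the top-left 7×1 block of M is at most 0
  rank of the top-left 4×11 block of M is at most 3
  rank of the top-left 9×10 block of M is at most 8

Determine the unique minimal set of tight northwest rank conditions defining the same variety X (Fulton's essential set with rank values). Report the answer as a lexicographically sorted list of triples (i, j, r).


Computing R[i][j] = min implied NW-rank bound (n=12, 31 conditions):

  i=1: 0 0 0 0 0 0 0 0 0 1 1 1
  i=2: 0 0 0 0 0 0 0 0 0 1 1 2
  i=3: 0 1 1 1 1 1 1 1 1 2 2 3
  i=4: 0 1 1 1 1 1 1 2 2 3 3 4
  i=5: 0 1 1 2 2 2 2 3 3 4 4 5
  i=6: 0 1 1 2 2 2 3 4 4 5 5 6
  i=7: 0 1 1 2 2 2 3 4 5 6 6 7
  i=8: 0 1 1 2 3 3 4 5 6 7 7 8
  i=9: 0 1 2 3 4 4 5 6 7 8 8 9
  i=10: 0 1 2 3 4 5 6 7 8 9 9 10
  i=11: 1 2 3 4 5 6 7 8 9 10 10 11
  i=12: 1 2 3 4 5 6 7 8 9 10 11 12

reading off 1-entries of Δ²R: w = (10, 12, 2, 8, 4, 7, 9, 5, 3, 6, 1, 11).

ℓ(w)=40; the 6 essential cells (i,j,r):

[(2, 9, 0), (2, 11, 1), (4, 7, 1), (7, 6, 2), (8, 3, 1), (10, 1, 0)]


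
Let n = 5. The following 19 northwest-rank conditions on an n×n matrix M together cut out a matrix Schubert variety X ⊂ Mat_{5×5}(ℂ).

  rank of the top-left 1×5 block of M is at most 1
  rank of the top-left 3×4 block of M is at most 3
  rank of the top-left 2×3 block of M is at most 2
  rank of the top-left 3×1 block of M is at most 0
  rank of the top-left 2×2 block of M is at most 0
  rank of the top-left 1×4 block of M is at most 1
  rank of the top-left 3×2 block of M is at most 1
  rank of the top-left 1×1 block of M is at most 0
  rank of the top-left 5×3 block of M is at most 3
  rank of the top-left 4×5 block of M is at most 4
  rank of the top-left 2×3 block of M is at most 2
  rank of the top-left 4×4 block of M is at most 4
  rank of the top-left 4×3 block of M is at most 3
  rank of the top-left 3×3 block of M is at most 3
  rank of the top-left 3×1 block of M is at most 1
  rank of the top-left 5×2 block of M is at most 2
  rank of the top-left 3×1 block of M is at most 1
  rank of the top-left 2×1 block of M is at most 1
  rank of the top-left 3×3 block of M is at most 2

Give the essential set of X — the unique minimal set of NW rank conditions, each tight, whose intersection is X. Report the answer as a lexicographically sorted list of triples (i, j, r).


Propagating the 19 rank bounds to every northwest block:

  R[1]: 0 0 1 1 1
  R[2]: 0 0 1 2 2
  R[3]: 0 1 2 3 3
  R[4]: 1 2 3 4 4
  R[5]: 1 2 3 4 5

hence w(1..5) = (3, 4, 2, 1, 5).

Fulton essential set (2 of the 5 Rothe cells):

[(2, 2, 0), (3, 1, 0)]


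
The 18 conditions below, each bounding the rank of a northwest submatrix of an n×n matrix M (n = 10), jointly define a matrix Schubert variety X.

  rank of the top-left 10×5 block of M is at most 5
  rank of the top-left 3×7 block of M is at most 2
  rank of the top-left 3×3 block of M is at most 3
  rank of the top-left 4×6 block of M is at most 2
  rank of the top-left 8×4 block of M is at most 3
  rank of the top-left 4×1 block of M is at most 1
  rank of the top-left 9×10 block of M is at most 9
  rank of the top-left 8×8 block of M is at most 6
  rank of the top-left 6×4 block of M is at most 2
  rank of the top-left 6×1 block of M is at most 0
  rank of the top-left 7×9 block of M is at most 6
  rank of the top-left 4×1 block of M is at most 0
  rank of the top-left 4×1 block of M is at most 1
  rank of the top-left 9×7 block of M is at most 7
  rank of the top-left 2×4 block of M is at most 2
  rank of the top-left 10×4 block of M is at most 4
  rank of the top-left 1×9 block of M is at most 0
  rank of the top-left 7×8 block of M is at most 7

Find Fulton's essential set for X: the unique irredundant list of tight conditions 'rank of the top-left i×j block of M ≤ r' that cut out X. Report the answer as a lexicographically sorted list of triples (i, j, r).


Reconstructing r_w from the 18 given conditions:

  R[1]: 0 | 0 | 0 | 0 | 0 | 0 | 0 | 0 | 0 | 1
  R[2]: 0 | 1 | 1 | 1 | 1 | 1 | 1 | 1 | 1 | 2
  R[3]: 0 | 1 | 2 | 2 | 2 | 2 | 2 | 2 | 2 | 3
  R[4]: 0 | 1 | 2 | 2 | 2 | 2 | 3 | 3 | 3 | 4
  R[5]: 0 | 1 | 2 | 2 | 3 | 3 | 4 | 4 | 4 | 5
  R[6]: 0 | 1 | 2 | 2 | 3 | 4 | 5 | 5 | 5 | 6
  R[7]: 1 | 2 | 3 | 3 | 4 | 5 | 6 | 6 | 6 | 7
  R[8]: 1 | 2 | 3 | 3 | 4 | 5 | 6 | 6 | 7 | 8
  R[9]: 1 | 2 | 3 | 4 | 5 | 6 | 7 | 7 | 8 | 9
  R[10]: 1 | 2 | 3 | 4 | 5 | 6 | 7 | 8 | 9 | 10

the unique w with this rank table is (10, 2, 3, 7, 5, 6, 1, 9, 4, 8).

Fulton essential set (6 of the 21 Rothe cells):

[(1, 9, 0), (4, 6, 2), (6, 1, 0), (6, 4, 2), (8, 4, 3), (8, 8, 6)]


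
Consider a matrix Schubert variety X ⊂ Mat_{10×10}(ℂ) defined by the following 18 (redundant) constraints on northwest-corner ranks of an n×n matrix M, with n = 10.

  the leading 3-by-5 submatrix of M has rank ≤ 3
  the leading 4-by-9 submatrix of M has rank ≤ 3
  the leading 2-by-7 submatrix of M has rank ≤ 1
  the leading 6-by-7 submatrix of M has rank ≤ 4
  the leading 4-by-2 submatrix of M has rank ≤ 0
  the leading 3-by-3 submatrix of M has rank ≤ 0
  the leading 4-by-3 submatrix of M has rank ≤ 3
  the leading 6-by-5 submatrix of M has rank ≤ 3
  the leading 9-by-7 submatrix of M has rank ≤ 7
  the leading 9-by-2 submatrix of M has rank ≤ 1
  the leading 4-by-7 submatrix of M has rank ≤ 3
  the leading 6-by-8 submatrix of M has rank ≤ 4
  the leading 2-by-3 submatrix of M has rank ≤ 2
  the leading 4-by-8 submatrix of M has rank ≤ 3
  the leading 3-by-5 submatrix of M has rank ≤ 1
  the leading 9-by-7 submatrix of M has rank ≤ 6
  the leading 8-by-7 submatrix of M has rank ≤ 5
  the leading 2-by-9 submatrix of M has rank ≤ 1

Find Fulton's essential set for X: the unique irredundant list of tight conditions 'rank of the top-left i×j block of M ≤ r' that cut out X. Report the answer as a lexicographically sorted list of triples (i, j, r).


The tightest implied rank at each (i,j), from the 18 conditions:

  row 1: 0 0 0 1 1 1 1 1 1 1
  row 2: 0 0 0 1 1 1 1 1 1 2
  row 3: 0 0 0 1 1 2 2 2 2 3
  row 4: 0 0 1 2 2 3 3 3 3 4
  row 5: 1 1 2 3 3 4 4 4 4 5
  row 6: 1 1 2 3 3 4 4 4 5 6
  row 7: 1 1 2 3 4 5 5 5 6 7
  row 8: 1 1 2 3 4 5 5 6 7 8
  row 9: 1 1 2 3 4 5 6 7 8 9
  row 10: 1 2 3 4 5 6 7 8 9 10

second differences of R give the permutation w = (4, 10, 6, 3, 1, 9, 5, 8, 7, 2).

D(w) has 25 cells with 8 SE-corners; essential set:

[(2, 9, 1), (3, 3, 0), (3, 5, 1), (4, 2, 0), (6, 5, 3), (6, 8, 4), (8, 7, 5), (9, 2, 1)]


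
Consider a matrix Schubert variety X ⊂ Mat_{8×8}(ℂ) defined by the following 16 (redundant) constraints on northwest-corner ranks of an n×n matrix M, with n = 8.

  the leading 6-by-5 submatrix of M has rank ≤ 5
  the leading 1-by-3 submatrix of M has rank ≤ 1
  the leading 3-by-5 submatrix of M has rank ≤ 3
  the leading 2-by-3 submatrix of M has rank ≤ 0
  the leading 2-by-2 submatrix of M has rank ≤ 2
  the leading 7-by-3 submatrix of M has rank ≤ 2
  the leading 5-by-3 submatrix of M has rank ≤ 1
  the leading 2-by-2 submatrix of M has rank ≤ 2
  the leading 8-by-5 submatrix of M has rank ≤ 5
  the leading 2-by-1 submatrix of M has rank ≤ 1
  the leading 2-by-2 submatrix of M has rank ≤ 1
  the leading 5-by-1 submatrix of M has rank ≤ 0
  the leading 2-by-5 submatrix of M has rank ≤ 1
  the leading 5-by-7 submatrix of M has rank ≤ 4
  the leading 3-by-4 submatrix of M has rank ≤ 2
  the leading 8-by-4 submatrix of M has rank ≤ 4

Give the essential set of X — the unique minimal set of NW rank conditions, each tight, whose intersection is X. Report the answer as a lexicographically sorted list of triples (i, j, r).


Recovering R(i,j) via the rank-extension bound from the 16 conditions:

  0, 0, 0, 1, 1, 1, 1, 1
  0, 0, 0, 1, 1, 2, 2, 2
  0, 1, 1, 2, 2, 3, 3, 3
  0, 1, 1, 2, 3, 4, 4, 4
  0, 1, 1, 2, 3, 4, 4, 5
  1, 2, 2, 3, 4, 5, 5, 6
  1, 2, 2, 3, 4, 5, 6, 7
  1, 2, 3, 4, 5, 6, 7, 8

giving w = (4, 6, 2, 5, 8, 1, 7, 3) via Δ²R.

D(w) has 14 cells with 6 SE-corners; essential set:

[(2, 3, 0), (2, 5, 1), (5, 1, 0), (5, 3, 1), (5, 7, 4), (7, 3, 2)]


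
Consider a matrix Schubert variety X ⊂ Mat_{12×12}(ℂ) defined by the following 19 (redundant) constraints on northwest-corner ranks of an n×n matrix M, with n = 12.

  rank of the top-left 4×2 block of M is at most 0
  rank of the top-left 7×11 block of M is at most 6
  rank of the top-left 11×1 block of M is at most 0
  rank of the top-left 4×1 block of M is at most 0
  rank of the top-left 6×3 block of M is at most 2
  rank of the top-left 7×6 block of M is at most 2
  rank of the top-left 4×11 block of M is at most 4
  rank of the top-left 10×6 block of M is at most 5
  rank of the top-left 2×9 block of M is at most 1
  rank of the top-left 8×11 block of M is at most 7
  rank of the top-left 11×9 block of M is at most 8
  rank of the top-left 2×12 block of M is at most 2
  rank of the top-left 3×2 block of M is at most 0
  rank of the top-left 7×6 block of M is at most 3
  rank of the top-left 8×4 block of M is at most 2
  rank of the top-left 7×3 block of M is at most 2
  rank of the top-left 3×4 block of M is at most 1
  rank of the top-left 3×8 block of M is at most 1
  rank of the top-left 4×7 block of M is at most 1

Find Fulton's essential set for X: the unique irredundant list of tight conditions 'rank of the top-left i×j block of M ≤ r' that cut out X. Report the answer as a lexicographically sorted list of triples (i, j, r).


Recovering R(i,j) via the rank-extension bound from the 19 conditions:

  row 1: 0, 0, 1, 1, 1, 1, 1, 1, 1, 1, 1, 1
  row 2: 0, 0, 1, 1, 1, 1, 1, 1, 1, 2, 2, 2
  row 3: 0, 0, 1, 1, 1, 1, 1, 1, 2, 3, 3, 3
  row 4: 0, 0, 1, 1, 1, 1, 1, 2, 3, 4, 4, 4
  row 5: 0, 1, 2, 2, 2, 2, 2, 3, 4, 5, 5, 5
  row 6: 0, 1, 2, 2, 2, 2, 3, 4, 5, 6, 6, 6
  row 7: 0, 1, 2, 2, 2, 2, 3, 4, 5, 6, 6, 7
  row 8: 0, 1, 2, 2, 3, 3, 4, 5, 6, 7, 7, 8
  row 9: 0, 1, 2, 3, 4, 4, 5, 6, 7, 8, 8, 9
  row 10: 0, 1, 2, 3, 4, 5, 6, 7, 8, 9, 9, 10
  row 11: 0, 1, 2, 3, 4, 5, 6, 7, 8, 9, 10, 11
  row 12: 1, 2, 3, 4, 5, 6, 7, 8, 9, 10, 11, 12

hence w(1..12) = (3, 10, 9, 8, 2, 7, 12, 5, 4, 6, 11, 1).

Fulton essential set (8 of the 38 Rothe cells):

[(2, 9, 1), (3, 8, 1), (4, 2, 0), (4, 7, 1), (7, 6, 2), (7, 11, 6), (8, 4, 2), (11, 1, 0)]


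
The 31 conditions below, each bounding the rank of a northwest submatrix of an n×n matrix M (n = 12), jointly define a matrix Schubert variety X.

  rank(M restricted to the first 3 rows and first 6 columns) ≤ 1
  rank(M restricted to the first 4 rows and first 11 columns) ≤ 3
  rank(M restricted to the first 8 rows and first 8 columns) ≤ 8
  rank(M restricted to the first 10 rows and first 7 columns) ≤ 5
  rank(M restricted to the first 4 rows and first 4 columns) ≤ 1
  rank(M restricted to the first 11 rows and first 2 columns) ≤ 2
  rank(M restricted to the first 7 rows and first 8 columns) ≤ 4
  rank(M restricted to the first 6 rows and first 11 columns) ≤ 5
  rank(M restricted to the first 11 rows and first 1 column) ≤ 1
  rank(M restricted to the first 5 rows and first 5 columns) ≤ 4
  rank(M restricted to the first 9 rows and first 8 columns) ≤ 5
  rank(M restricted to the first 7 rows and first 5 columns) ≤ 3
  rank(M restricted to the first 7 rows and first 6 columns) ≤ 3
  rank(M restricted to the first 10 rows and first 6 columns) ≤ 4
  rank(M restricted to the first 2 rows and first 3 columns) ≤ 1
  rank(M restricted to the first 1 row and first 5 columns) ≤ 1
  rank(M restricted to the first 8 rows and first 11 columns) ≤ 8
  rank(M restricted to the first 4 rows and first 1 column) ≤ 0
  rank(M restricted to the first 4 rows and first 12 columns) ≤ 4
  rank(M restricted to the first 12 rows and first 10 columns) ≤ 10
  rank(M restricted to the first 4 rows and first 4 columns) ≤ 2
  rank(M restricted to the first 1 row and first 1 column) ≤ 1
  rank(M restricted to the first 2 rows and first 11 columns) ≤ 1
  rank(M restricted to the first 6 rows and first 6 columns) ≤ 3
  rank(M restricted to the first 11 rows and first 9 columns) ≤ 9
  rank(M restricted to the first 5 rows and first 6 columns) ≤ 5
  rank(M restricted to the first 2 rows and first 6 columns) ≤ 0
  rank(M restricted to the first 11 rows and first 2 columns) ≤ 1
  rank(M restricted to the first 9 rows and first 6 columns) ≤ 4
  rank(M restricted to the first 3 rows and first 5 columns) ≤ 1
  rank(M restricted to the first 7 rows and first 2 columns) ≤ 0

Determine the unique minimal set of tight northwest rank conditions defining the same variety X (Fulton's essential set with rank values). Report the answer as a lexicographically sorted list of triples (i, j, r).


Computing R[i][j] = min implied NW-rank bound (n=12, 31 conditions):

  R[1]: 0, 0, 0, 0, 0, 0, 1, 1, 1, 1, 1, 1
  R[2]: 0, 0, 0, 0, 0, 0, 1, 1, 1, 1, 1, 2
  R[3]: 0, 0, 1, 1, 1, 1, 2, 2, 2, 2, 2, 3
  R[4]: 0, 0, 1, 1, 2, 2, 3, 3, 3, 3, 3, 4
  R[5]: 0, 0, 1, 2, 3, 3, 4, 4, 4, 4, 4, 5
  R[6]: 0, 0, 1, 2, 3, 3, 4, 4, 5, 5, 5, 6
  R[7]: 0, 0, 1, 2, 3, 3, 4, 4, 5, 6, 6, 7
  R[8]: 1, 1, 2, 3, 4, 4, 5, 5, 6, 7, 7, 8
  R[9]: 1, 1, 2, 3, 4, 4, 5, 5, 6, 7, 8, 9
  R[10]: 1, 1, 2, 3, 4, 4, 5, 6, 7, 8, 9, 10
  R[11]: 1, 1, 2, 3, 4, 5, 6, 7, 8, 9, 10, 11
  R[12]: 1, 2, 3, 4, 5, 6, 7, 8, 9, 10, 11, 12

so w = (7, 12, 3, 5, 4, 9, 10, 1, 11, 8, 6, 2).

|D(w)|=37, |Ess(w)|=9:

[(2, 6, 0), (2, 11, 1), (4, 4, 1), (7, 2, 0), (7, 6, 3), (7, 8, 4), (9, 8, 5), (10, 6, 4), (11, 2, 1)]


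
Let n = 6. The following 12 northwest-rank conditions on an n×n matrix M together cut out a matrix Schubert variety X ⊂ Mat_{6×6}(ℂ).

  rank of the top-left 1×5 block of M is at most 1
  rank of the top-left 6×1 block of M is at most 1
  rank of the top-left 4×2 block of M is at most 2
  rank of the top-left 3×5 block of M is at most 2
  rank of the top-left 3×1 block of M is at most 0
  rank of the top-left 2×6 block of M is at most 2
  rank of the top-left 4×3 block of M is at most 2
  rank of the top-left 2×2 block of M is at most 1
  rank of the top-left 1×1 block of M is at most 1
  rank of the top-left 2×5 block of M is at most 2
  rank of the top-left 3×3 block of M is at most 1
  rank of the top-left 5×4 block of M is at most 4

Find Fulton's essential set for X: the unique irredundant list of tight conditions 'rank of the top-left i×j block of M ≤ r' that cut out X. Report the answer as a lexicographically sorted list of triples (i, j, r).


Recovering R(i,j) via the rank-extension bound from the 12 conditions:

  i=1: 0 | 1 | 1 | 1 | 1 | 1
  i=2: 0 | 1 | 1 | 2 | 2 | 2
  i=3: 0 | 1 | 1 | 2 | 2 | 3
  i=4: 1 | 2 | 2 | 3 | 3 | 4
  i=5: 1 | 2 | 3 | 4 | 4 | 5
  i=6: 1 | 2 | 3 | 4 | 5 | 6

hence w(1..6) = (2, 4, 6, 1, 3, 5).

D(w) has 6 cells with 3 SE-corners; essential set:

[(3, 1, 0), (3, 3, 1), (3, 5, 2)]


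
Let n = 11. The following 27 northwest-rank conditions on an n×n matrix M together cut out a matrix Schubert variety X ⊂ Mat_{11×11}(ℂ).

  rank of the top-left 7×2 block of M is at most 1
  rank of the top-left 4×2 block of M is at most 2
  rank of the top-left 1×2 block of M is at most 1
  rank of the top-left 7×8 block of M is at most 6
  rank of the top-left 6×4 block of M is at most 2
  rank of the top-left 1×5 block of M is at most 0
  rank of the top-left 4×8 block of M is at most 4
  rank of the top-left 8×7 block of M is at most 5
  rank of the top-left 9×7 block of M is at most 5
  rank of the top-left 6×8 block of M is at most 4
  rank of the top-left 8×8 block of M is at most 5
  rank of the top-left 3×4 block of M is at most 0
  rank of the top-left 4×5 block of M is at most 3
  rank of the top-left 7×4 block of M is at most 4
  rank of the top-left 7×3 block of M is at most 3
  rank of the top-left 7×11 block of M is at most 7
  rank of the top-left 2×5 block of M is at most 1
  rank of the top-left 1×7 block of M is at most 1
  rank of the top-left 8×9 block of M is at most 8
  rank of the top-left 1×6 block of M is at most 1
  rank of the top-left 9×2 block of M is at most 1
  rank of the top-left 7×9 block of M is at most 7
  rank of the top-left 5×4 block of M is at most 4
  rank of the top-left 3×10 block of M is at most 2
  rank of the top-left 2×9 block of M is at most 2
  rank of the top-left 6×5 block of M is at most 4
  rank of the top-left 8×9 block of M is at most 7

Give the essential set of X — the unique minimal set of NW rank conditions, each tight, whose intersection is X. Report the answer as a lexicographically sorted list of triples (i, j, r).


Reconstructing r_w from the 27 given conditions:

  row 1: 0 0 0 0 0 1 1 1 1 1 1
  row 2: 0 0 0 0 1 2 2 2 2 2 2
  row 3: 0 0 0 0 1 2 2 2 2 2 3
  row 4: 1 1 1 1 2 3 3 3 3 3 4
  row 5: 1 1 2 2 3 4 4 4 4 4 5
  row 6: 1 1 2 2 3 4 4 4 5 5 6
  row 7: 1 1 2 3 4 5 5 5 6 6 7
  row 8: 1 1 2 3 4 5 5 5 6 7 8
  row 9: 1 1 2 3 4 5 5 6 7 8 9
  row 10: 1 2 3 4 5 6 6 7 8 9 10
  row 11: 1 2 3 4 5 6 7 8 9 10 11

the unique w with this rank table is (6, 5, 11, 1, 3, 9, 4, 10, 8, 2, 7).

|D(w)|=28, |Ess(w)|=8:

[(1, 5, 0), (3, 4, 0), (3, 10, 2), (6, 4, 2), (6, 8, 4), (8, 8, 5), (9, 2, 1), (9, 7, 5)]


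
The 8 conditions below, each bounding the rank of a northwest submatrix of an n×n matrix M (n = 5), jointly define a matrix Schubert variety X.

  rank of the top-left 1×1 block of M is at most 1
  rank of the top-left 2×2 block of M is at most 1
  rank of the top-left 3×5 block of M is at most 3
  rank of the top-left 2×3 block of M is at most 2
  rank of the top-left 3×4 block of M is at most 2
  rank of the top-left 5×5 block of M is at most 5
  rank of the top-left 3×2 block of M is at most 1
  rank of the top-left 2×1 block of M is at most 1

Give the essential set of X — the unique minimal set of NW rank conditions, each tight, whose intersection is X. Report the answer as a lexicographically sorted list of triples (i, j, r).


Reconstructing r_w from the 8 given conditions:

  1, 1, 1, 1, 1
  1, 1, 2, 2, 2
  1, 1, 2, 2, 3
  1, 2, 3, 3, 4
  1, 2, 3, 4, 5

hence w(1..5) = (1, 3, 5, 2, 4).

|D(w)|=3, |Ess(w)|=2:

[(3, 2, 1), (3, 4, 2)]


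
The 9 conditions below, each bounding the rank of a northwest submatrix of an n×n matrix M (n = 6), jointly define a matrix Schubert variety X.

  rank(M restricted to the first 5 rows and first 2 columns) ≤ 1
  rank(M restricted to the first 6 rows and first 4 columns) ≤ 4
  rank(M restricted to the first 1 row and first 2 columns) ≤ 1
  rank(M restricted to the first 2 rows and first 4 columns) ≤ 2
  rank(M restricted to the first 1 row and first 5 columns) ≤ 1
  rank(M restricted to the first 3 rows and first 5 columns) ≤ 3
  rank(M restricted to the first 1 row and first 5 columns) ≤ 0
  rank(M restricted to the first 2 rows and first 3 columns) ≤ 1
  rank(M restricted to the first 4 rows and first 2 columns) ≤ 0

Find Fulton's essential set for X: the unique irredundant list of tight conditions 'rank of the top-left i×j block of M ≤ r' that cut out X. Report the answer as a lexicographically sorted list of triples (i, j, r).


Rank table r_w(6×6) implied by the 9 constraints:

  0  0  0  0  0  1
  0  0  1  1  1  2
  0  0  1  2  2  3
  0  0  1  2  3  4
  1  1  2  3  4  5
  1  2  3  4  5  6

reading off 1-entries of Δ²R: w = (6, 3, 4, 5, 1, 2).

ℓ(w)=11; the 2 essential cells (i,j,r):

[(1, 5, 0), (4, 2, 0)]


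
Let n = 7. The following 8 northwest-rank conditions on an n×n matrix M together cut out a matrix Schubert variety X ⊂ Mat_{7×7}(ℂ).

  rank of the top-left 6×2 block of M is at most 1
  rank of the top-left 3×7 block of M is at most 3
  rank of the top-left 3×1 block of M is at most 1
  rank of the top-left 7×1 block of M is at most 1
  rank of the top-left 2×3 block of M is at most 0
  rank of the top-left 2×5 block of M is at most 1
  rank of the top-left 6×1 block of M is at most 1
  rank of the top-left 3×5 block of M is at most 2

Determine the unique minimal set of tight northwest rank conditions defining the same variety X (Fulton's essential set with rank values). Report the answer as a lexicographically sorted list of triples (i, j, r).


The tightest implied rank at each (i,j), from the 8 conditions:

  row 1: 0  0  0  1  1  1  1
  row 2: 0  0  0  1  1  2  2
  row 3: 1  1  1  2  2  3  3
  row 4: 1  1  2  3  3  4  4
  row 5: 1  1  2  3  4  5  5
  row 6: 1  1  2  3  4  5  6
  row 7: 1  2  3  4  5  6  7

reading off 1-entries of Δ²R: w = (4, 6, 1, 3, 5, 7, 2).

ℓ(w)=10; the 3 essential cells (i,j,r):

[(2, 3, 0), (2, 5, 1), (6, 2, 1)]


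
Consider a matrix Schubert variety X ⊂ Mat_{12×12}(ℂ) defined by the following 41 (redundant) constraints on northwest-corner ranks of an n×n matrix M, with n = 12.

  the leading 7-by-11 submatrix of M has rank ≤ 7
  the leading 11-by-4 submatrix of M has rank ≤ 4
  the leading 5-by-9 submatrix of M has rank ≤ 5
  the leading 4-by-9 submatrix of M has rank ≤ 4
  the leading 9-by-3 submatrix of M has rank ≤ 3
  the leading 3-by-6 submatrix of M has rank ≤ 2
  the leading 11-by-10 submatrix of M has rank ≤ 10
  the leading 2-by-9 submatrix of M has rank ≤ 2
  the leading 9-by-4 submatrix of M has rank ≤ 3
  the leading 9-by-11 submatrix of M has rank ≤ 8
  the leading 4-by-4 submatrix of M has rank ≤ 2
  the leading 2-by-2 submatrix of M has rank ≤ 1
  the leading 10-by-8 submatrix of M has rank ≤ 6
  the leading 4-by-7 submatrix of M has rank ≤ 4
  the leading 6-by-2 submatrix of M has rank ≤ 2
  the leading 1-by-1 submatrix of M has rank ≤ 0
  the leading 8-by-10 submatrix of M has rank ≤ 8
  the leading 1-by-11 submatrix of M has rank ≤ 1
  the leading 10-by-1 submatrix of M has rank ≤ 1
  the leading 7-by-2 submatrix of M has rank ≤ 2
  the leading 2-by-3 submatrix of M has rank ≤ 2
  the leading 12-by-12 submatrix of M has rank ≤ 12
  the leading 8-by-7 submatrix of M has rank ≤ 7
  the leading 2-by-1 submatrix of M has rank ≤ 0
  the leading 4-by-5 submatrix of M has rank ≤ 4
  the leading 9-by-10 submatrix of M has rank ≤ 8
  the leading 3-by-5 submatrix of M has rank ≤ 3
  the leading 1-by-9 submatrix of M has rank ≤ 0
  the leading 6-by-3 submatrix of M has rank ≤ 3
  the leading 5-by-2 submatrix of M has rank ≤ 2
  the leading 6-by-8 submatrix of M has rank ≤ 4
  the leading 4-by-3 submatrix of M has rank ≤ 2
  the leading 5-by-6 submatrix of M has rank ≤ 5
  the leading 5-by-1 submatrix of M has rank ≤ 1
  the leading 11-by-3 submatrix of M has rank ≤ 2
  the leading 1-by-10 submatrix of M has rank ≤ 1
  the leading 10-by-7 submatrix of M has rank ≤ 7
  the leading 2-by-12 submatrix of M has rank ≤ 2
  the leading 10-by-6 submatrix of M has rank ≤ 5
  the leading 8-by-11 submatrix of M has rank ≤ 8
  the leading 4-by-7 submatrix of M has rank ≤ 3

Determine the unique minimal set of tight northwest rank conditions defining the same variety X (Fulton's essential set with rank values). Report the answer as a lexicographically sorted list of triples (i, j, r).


The tightest implied rank at each (i,j), from the 41 conditions:

  i=1: 0, 0, 0, 0, 0, 0, 0, 0, 0, 1, 1, 1
  i=2: 0, 1, 1, 1, 1, 1, 1, 1, 1, 2, 2, 2
  i=3: 1, 2, 2, 2, 2, 2, 2, 2, 2, 3, 3, 3
  i=4: 1, 2, 2, 2, 3, 3, 3, 3, 3, 4, 4, 4
  i=5: 1, 2, 2, 3, 4, 4, 4, 4, 4, 5, 5, 5
  i=6: 1, 2, 2, 3, 4, 4, 4, 4, 5, 6, 6, 6
  i=7: 1, 2, 2, 3, 4, 5, 5, 5, 6, 7, 7, 7
  i=8: 1, 2, 2, 3, 4, 5, 6, 6, 7, 8, 8, 8
  i=9: 1, 2, 2, 3, 4, 5, 6, 6, 7, 8, 8, 9
  i=10: 1, 2, 2, 3, 4, 5, 6, 6, 7, 8, 9, 10
  i=11: 1, 2, 2, 3, 4, 5, 6, 7, 8, 9, 10, 11
  i=12: 1, 2, 3, 4, 5, 6, 7, 8, 9, 10, 11, 12

giving w = (10, 2, 1, 5, 4, 9, 6, 7, 12, 11, 8, 3) via Δ²R.

ℓ(w)=25; the 7 essential cells (i,j,r):

[(1, 9, 0), (2, 1, 0), (4, 4, 2), (6, 8, 4), (9, 11, 8), (10, 8, 6), (11, 3, 2)]


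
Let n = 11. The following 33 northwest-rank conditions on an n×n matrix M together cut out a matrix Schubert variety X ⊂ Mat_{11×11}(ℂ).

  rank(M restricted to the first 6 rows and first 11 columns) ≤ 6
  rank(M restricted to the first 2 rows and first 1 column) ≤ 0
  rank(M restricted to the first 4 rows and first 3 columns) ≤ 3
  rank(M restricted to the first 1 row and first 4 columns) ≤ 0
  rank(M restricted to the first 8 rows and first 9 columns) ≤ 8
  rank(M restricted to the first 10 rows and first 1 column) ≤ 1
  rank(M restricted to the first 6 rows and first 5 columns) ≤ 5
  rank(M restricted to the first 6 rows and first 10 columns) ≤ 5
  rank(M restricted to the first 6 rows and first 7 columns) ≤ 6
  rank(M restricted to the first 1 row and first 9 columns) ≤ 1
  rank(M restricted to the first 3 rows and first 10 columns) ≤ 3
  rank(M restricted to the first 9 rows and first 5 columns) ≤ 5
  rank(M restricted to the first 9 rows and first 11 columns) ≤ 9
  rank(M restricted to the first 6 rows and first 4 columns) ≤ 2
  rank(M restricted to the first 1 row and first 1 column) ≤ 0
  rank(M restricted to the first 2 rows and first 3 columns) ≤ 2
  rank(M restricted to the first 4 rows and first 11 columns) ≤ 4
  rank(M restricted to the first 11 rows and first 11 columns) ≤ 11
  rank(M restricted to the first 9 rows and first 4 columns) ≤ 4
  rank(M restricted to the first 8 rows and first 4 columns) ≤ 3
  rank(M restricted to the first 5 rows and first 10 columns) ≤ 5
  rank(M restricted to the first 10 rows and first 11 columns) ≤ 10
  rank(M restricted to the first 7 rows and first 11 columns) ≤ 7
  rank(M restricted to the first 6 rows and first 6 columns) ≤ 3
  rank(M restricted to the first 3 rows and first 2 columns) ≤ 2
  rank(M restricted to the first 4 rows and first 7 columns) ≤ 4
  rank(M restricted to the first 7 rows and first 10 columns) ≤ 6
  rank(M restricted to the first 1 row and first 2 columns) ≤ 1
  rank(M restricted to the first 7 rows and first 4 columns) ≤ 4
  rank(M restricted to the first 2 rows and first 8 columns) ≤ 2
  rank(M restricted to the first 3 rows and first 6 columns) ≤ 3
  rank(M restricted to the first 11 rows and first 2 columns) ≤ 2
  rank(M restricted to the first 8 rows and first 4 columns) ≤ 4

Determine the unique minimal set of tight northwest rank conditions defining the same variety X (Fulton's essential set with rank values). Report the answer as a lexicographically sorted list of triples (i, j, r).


Computing R[i][j] = min implied NW-rank bound (n=11, 33 conditions):

  row 1: 0 | 0 | 0 | 0 | 1 | 1 | 1 | 1 | 1 | 1 | 1
  row 2: 0 | 1 | 1 | 1 | 2 | 2 | 2 | 2 | 2 | 2 | 2
  row 3: 1 | 2 | 2 | 2 | 3 | 3 | 3 | 3 | 3 | 3 | 3
  row 4: 1 | 2 | 2 | 2 | 3 | 3 | 4 | 4 | 4 | 4 | 4
  row 5: 1 | 2 | 2 | 2 | 3 | 3 | 4 | 5 | 5 | 5 | 5
  row 6: 1 | 2 | 2 | 2 | 3 | 3 | 4 | 5 | 5 | 5 | 6
  row 7: 1 | 2 | 3 | 3 | 4 | 4 | 5 | 6 | 6 | 6 | 7
  row 8: 1 | 2 | 3 | 3 | 4 | 5 | 6 | 7 | 7 | 7 | 8
  row 9: 1 | 2 | 3 | 4 | 5 | 6 | 7 | 8 | 8 | 8 | 9
  row 10: 1 | 2 | 3 | 4 | 5 | 6 | 7 | 8 | 9 | 9 | 10
  row 11: 1 | 2 | 3 | 4 | 5 | 6 | 7 | 8 | 9 | 10 | 11

the unique w with this rank table is (5, 2, 1, 7, 8, 11, 3, 6, 4, 9, 10).

ℓ(w)=17; the 6 essential cells (i,j,r):

[(1, 4, 0), (2, 1, 0), (6, 4, 2), (6, 6, 3), (6, 10, 5), (8, 4, 3)]


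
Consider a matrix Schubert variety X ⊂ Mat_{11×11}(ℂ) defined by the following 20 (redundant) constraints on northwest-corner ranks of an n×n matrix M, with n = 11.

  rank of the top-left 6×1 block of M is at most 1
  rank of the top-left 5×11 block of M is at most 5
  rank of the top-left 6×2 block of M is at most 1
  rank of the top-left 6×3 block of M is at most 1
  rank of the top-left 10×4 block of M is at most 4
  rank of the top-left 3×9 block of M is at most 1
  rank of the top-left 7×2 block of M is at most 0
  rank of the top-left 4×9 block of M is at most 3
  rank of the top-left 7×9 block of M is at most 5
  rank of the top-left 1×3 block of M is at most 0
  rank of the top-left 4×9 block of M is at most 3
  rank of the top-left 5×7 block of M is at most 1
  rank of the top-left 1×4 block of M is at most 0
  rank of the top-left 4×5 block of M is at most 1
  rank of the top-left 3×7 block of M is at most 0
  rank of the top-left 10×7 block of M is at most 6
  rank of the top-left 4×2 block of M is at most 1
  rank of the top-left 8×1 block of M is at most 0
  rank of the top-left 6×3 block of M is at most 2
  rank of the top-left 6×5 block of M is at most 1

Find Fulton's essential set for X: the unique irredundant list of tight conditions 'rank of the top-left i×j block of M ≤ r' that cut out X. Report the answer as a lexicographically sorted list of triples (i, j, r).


The tightest implied rank at each (i,j), from the 20 conditions:

  0, 0, 0, 0, 0, 0, 0, 1, 1, 1, 1
  0, 0, 0, 0, 0, 0, 0, 1, 1, 2, 2
  0, 0, 0, 0, 0, 0, 0, 1, 1, 2, 3
  0, 0, 1, 1, 1, 1, 1, 2, 2, 3, 4
  0, 0, 1, 1, 1, 1, 1, 2, 3, 4, 5
  0, 0, 1, 1, 1, 2, 2, 3, 4, 5, 6
  0, 0, 1, 2, 2, 3, 3, 4, 5, 6, 7
  0, 1, 2, 3, 3, 4, 4, 5, 6, 7, 8
  1, 2, 3, 4, 4, 5, 5, 6, 7, 8, 9
  1, 2, 3, 4, 5, 6, 6, 7, 8, 9, 10
  1, 2, 3, 4, 5, 6, 7, 8, 9, 10, 11

so w = (8, 10, 11, 3, 9, 6, 4, 2, 1, 5, 7).

ℓ(w)=38; the 6 essential cells (i,j,r):

[(3, 7, 0), (3, 9, 1), (5, 7, 1), (6, 5, 1), (7, 2, 0), (8, 1, 0)]


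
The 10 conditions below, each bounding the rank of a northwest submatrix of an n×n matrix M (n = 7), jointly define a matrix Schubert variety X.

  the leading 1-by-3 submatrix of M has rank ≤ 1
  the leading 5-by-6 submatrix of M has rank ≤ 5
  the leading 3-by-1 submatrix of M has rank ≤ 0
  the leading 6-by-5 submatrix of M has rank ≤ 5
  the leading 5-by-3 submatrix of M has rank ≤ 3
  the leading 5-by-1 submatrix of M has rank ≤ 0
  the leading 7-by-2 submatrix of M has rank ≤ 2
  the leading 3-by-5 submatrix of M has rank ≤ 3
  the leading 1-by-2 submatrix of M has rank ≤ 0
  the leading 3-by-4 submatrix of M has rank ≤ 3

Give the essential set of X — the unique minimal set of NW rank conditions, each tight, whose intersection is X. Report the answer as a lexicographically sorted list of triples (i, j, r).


Reconstructing r_w from the 10 given conditions:

  i=1: 0, 0, 1, 1, 1, 1, 1
  i=2: 0, 1, 2, 2, 2, 2, 2
  i=3: 0, 1, 2, 3, 3, 3, 3
  i=4: 0, 1, 2, 3, 4, 4, 4
  i=5: 0, 1, 2, 3, 4, 5, 5
  i=6: 1, 2, 3, 4, 5, 6, 6
  i=7: 1, 2, 3, 4, 5, 6, 7

reading off 1-entries of Δ²R: w = (3, 2, 4, 5, 6, 1, 7).

D(w) has 6 cells with 2 SE-corners; essential set:

[(1, 2, 0), (5, 1, 0)]


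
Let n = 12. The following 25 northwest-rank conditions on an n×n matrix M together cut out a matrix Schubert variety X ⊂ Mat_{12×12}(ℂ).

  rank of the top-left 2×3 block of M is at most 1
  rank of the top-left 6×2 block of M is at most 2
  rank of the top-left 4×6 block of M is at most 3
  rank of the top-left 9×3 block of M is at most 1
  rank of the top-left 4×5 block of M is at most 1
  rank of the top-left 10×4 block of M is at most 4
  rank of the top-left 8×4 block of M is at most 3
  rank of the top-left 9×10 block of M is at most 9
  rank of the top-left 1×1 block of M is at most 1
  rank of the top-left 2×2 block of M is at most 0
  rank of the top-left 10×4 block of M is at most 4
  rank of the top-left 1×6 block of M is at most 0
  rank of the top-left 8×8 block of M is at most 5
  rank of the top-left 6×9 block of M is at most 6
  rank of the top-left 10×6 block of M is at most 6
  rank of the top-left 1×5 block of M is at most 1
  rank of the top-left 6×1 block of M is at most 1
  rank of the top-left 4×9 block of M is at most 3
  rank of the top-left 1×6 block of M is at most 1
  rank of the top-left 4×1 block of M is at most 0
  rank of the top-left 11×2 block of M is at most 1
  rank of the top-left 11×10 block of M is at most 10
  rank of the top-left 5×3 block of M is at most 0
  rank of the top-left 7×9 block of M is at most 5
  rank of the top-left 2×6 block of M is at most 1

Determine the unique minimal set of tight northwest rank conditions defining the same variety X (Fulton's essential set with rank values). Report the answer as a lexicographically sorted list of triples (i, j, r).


Propagating the 25 rank bounds to every northwest block:

  row 1: 0, 0, 0, 0, 0, 0, 1, 1, 1, 1, 1, 1
  row 2: 0, 0, 0, 1, 1, 1, 2, 2, 2, 2, 2, 2
  row 3: 0, 0, 0, 1, 1, 2, 3, 3, 3, 3, 3, 3
  row 4: 0, 0, 0, 1, 1, 2, 3, 3, 3, 4, 4, 4
  row 5: 0, 0, 0, 1, 2, 3, 4, 4, 4, 5, 5, 5
  row 6: 1, 1, 1, 2, 3, 4, 5, 5, 5, 6, 6, 6
  row 7: 1, 1, 1, 2, 3, 4, 5, 5, 5, 6, 7, 7
  row 8: 1, 1, 1, 2, 3, 4, 5, 5, 6, 7, 8, 8
  row 9: 1, 1, 1, 2, 3, 4, 5, 6, 7, 8, 9, 9
  row 10: 1, 1, 2, 3, 4, 5, 6, 7, 8, 9, 10, 10
  row 11: 1, 1, 2, 3, 4, 5, 6, 7, 8, 9, 10, 11
  row 12: 1, 2, 3, 4, 5, 6, 7, 8, 9, 10, 11, 12

hence w(1..12) = (7, 4, 6, 10, 5, 1, 11, 9, 8, 3, 12, 2).

Rothe diagram D(w) (33 cells), 8 SE-corners (essential conditions):

[(1, 6, 0), (4, 5, 1), (4, 9, 3), (5, 3, 0), (7, 9, 5), (8, 8, 5), (9, 3, 1), (11, 2, 1)]


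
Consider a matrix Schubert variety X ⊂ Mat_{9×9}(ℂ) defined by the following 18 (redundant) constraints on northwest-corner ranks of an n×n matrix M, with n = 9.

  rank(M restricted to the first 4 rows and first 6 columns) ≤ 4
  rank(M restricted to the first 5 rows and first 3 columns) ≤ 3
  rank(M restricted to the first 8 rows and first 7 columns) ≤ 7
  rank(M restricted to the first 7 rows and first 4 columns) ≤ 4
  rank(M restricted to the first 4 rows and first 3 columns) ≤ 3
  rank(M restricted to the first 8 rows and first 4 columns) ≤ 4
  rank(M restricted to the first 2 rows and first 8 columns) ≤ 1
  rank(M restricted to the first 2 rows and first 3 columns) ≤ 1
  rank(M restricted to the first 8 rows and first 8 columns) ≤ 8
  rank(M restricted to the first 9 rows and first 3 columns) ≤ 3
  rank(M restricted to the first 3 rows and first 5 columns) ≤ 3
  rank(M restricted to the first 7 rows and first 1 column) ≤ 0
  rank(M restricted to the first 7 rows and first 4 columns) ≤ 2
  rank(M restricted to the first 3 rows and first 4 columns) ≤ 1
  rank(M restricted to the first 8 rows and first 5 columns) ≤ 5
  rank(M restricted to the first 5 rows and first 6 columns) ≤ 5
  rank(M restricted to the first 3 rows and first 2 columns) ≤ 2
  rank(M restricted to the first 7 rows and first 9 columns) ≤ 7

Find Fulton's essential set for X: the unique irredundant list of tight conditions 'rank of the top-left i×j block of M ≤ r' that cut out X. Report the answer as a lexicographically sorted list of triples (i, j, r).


The tightest implied rank at each (i,j), from the 18 conditions:

  0  1  1  1  1  1  1  1  1
  0  1  1  1  1  1  1  1  2
  0  1  1  1  2  2  2  2  3
  0  1  2  2  3  3  3  3  4
  0  1  2  2  3  4  4  4  5
  0  1  2  2  3  4  5  5  6
  0  1  2  2  3  4  5  6  7
  1  2  3  3  4  5  6  7  8
  1  2  3  4  5  6  7  8  9

hence w(1..9) = (2, 9, 5, 3, 6, 7, 8, 1, 4).

Fulton essential set (4 of the 18 Rothe cells):

[(2, 8, 1), (3, 4, 1), (7, 1, 0), (7, 4, 2)]


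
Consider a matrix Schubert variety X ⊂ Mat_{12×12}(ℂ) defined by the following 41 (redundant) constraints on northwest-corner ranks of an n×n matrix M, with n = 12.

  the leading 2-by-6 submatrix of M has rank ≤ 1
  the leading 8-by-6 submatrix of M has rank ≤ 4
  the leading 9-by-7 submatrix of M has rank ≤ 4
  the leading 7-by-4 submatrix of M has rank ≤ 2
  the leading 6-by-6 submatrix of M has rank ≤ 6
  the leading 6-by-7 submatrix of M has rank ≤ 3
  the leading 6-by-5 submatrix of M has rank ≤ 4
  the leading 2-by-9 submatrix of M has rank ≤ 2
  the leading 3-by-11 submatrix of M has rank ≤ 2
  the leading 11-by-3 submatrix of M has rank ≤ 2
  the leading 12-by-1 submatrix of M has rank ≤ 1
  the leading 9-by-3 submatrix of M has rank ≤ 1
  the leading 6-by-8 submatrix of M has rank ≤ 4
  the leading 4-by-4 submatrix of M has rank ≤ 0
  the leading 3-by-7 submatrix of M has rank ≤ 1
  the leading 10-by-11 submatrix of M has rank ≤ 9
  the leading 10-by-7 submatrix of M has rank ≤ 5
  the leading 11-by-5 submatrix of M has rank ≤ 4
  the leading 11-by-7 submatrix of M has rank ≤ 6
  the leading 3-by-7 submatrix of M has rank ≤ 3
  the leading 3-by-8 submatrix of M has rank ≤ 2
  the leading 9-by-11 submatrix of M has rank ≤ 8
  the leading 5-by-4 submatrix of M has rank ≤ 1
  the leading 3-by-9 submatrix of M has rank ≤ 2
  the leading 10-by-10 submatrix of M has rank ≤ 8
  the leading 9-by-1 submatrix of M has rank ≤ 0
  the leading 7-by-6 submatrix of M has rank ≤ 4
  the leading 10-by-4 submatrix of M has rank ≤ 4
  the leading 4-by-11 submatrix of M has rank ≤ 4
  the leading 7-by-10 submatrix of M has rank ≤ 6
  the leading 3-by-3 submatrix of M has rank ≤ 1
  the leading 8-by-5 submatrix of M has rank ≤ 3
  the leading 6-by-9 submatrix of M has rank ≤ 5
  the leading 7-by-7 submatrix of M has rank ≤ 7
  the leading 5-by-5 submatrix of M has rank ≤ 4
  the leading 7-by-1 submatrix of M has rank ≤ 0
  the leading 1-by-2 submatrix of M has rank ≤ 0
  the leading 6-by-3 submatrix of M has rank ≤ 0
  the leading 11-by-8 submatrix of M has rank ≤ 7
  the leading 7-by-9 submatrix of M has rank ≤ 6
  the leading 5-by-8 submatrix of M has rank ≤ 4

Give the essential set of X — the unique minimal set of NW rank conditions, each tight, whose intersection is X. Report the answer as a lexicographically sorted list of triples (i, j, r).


Propagating the 41 rank bounds to every northwest block:

  row 1: 0  0  0  0  1  1  1  1  1  1  1  1
  row 2: 0  0  0  0  1  1  1  2  2  2  2  2
  row 3: 0  0  0  0  1  1  1  2  2  2  2  3
  row 4: 0  0  0  0  1  2  2  3  3  3  3  4
  row 5: 0  0  0  1  2  3  3  4  4  4  4  5
  row 6: 0  0  0  1  2  3  3  4  5  5  5  6
  row 7: 0  1  1  2  3  4  4  5  6  6  6  7
  row 8: 0  1  1  2  3  4  4  5  6  7  7  8
  row 9: 0  1  1  2  3  4  4  5  6  7  8  9
  row 10: 1  2  2  3  4  5  5  6  7  8  9  10
  row 11: 1  2  2  3  4  5  6  7  8  9  10  11
  row 12: 1  2  3  4  5  6  7  8  9  10  11  12

second differences of R give the permutation w = (5, 8, 12, 6, 4, 9, 2, 10, 11, 1, 7, 3).

Rothe diagram D(w) (38 cells), 9 SE-corners (essential conditions):

[(3, 7, 1), (3, 11, 2), (4, 4, 0), (6, 3, 0), (6, 7, 3), (9, 1, 0), (9, 3, 1), (9, 7, 4), (11, 3, 2)]
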